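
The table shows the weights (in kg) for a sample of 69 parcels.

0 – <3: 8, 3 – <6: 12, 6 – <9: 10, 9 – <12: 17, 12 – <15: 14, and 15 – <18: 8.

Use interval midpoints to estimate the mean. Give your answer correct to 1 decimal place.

Midpoints: 1.5, 4.5, 7.5, 10.5, 13.5, 16.5
Σfm = 8×1.5 + 12×4.5 + 10×7.5 + 17×10.5 + 14×13.5 + 8×16.5 = 640.5
n = Σf = 69
Mean = 640.5 / 69 = 9.2826

9.3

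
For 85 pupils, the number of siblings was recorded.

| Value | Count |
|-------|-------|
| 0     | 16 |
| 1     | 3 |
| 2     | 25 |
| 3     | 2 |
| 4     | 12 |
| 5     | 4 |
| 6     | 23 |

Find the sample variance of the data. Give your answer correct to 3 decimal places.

Values: 0, 1, 2, 3, 4, 5, 6
n = 85, Σfx = 265, mean = 3.1176
Σfx² = 1241
Σf(x − x̄)² = Σfx² − (Σfx)²/n = 1241 − 265²/85 = 414.8235
Sample variance = 414.8235 / 84 = 4.9384

4.938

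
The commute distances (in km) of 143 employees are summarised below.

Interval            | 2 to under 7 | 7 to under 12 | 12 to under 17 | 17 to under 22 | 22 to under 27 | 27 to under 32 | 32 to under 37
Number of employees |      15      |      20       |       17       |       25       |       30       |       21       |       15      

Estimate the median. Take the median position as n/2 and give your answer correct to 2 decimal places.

Cumulative frequencies: 15, 35, 52, 77, 107, 128, 143
n = 143; position = n/2 = 71.5.
This falls in the class 17 to under 22: L = 17, F = 52, f = 25, h = 5.
Median ≈ 17 + ((71.5 − 52) / 25) × 5 = 20.9000

20.90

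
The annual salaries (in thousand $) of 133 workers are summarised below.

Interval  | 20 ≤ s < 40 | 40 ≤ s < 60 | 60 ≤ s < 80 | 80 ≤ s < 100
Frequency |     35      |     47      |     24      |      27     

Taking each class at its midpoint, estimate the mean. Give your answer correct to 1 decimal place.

56.5

Midpoints: 30, 50, 70, 90
Σfm = 35×30 + 47×50 + 24×70 + 27×90 = 7510
n = Σf = 133
Mean = 7510 / 133 = 56.4662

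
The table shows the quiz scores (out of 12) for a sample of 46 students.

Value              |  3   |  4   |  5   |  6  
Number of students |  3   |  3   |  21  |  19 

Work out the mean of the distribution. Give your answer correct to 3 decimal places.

5.217

Values: 3, 4, 5, 6
Σfx = 3×3 + 3×4 + 21×5 + 19×6 = 240
n = Σf = 46
Mean = 240 / 46 = 5.2174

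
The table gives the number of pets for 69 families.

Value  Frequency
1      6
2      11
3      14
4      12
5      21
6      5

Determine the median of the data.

4

Cumulative frequencies: 6, 17, 31, 43, 64, 69
n = 69, so the median is the value in position (n+1)/2 = 35.
Position 35 falls at value 4.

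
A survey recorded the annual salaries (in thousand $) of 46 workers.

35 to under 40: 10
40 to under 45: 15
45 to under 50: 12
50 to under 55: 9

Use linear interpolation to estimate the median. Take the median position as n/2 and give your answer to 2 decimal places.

Cumulative frequencies: 10, 25, 37, 46
n = 46; position = n/2 = 23.
This falls in the class 40 to under 45: L = 40, F = 10, f = 15, h = 5.
Median ≈ 40 + ((23 − 10) / 15) × 5 = 44.3333

44.33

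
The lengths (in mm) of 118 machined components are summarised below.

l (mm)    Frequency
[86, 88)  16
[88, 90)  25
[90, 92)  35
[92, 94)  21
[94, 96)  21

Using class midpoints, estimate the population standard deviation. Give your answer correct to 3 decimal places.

Midpoints: 87, 89, 91, 93, 95
n = 118, Σfm = 10750, mean = 91.1017
Σfm² = 980118
Σf(m − x̄)² = Σfm² − (Σfm)²/n = 980118 − 10750²/118 = 774.7797
Population variance = 774.7797 / 118 = 6.5659
Standard deviation = √6.5659 = 2.5624

2.562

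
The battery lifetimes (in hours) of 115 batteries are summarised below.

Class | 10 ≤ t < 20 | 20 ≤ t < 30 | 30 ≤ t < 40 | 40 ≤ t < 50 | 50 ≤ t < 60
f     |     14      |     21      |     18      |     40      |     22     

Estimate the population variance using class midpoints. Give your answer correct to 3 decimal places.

168.998

Midpoints: 15, 25, 35, 45, 55
n = 115, Σfm = 4375, mean = 38.0435
Σfm² = 185875
Σf(m − x̄)² = Σfm² − (Σfm)²/n = 185875 − 4375²/115 = 19434.7826
Population variance = 19434.7826 / 115 = 168.9981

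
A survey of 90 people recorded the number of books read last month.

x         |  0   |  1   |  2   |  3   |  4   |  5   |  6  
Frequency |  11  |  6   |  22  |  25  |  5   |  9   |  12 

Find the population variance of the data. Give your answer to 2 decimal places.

3.26

Values: 0, 1, 2, 3, 4, 5, 6
n = 90, Σfx = 262, mean = 2.9111
Σfx² = 1056
Σf(x − x̄)² = Σfx² − (Σfx)²/n = 1056 − 262²/90 = 293.2889
Population variance = 293.2889 / 90 = 3.2588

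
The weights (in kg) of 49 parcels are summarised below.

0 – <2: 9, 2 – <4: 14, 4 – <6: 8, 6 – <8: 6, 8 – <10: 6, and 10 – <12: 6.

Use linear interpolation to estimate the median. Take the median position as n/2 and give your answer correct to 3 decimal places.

Cumulative frequencies: 9, 23, 31, 37, 43, 49
n = 49; position = n/2 = 24.5.
This falls in the class 4 – <6: L = 4, F = 23, f = 8, h = 2.
Median ≈ 4 + ((24.5 − 23) / 8) × 2 = 4.3750

4.375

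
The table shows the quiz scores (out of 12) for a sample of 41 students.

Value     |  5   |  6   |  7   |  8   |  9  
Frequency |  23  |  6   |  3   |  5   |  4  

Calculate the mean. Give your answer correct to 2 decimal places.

Values: 5, 6, 7, 8, 9
Σfx = 23×5 + 6×6 + 3×7 + 5×8 + 4×9 = 248
n = Σf = 41
Mean = 248 / 41 = 6.0488

6.05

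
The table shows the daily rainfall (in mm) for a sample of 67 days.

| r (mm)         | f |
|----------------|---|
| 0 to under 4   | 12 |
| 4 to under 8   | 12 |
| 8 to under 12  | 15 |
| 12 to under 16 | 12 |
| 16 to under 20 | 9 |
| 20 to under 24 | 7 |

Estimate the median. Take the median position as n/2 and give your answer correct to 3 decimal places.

Cumulative frequencies: 12, 24, 39, 51, 60, 67
n = 67; position = n/2 = 33.5.
This falls in the class 8 to under 12: L = 8, F = 24, f = 15, h = 4.
Median ≈ 8 + ((33.5 − 24) / 15) × 4 = 10.5333

10.533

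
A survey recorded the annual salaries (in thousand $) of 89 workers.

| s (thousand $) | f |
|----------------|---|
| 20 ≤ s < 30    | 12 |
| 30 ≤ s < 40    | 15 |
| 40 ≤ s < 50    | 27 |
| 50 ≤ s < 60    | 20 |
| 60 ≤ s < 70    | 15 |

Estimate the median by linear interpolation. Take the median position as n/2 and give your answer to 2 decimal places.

46.48

Cumulative frequencies: 12, 27, 54, 74, 89
n = 89; position = n/2 = 44.5.
This falls in the class 40 ≤ s < 50: L = 40, F = 27, f = 27, h = 10.
Median ≈ 40 + ((44.5 − 27) / 27) × 10 = 46.4815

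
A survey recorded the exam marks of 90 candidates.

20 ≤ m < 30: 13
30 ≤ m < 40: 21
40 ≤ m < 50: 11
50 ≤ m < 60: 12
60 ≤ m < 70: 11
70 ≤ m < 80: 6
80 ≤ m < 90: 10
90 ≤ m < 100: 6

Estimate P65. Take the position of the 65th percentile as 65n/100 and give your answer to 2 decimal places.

Cumulative frequencies: 13, 34, 45, 57, 68, 74, 84, 90
n = 90; position = 65n/100 = 58.5.
This falls in the class 60 ≤ m < 70: L = 60, F = 57, f = 11, h = 10.
65th percentile ≈ 60 + ((58.5 − 57) / 11) × 10 = 61.3636

61.36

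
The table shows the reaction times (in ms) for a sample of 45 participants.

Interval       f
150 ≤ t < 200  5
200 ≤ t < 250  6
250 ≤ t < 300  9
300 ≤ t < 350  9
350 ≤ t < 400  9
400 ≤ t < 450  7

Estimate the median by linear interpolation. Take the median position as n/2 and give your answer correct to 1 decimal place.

313.9

Cumulative frequencies: 5, 11, 20, 29, 38, 45
n = 45; position = n/2 = 22.5.
This falls in the class 300 ≤ t < 350: L = 300, F = 20, f = 9, h = 50.
Median ≈ 300 + ((22.5 − 20) / 9) × 50 = 313.8889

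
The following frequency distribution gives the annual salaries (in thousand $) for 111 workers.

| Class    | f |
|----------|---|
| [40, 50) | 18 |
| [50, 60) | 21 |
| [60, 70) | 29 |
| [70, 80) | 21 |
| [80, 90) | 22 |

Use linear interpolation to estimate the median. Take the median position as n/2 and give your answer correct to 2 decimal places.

65.69

Cumulative frequencies: 18, 39, 68, 89, 111
n = 111; position = n/2 = 55.5.
This falls in the class [60, 70): L = 60, F = 39, f = 29, h = 10.
Median ≈ 60 + ((55.5 − 39) / 29) × 10 = 65.6897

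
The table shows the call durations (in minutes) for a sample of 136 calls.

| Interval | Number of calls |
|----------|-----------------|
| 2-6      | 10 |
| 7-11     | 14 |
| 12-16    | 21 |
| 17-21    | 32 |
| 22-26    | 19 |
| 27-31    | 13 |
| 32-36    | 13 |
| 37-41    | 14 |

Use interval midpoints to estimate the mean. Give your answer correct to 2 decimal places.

Midpoints: 4, 9, 14, 19, 24, 29, 34, 39
Σfm = 10×4 + 14×9 + 21×14 + 32×19 + 19×24 + 13×29 + 13×34 + 14×39 = 2889
n = Σf = 136
Mean = 2889 / 136 = 21.2426

21.24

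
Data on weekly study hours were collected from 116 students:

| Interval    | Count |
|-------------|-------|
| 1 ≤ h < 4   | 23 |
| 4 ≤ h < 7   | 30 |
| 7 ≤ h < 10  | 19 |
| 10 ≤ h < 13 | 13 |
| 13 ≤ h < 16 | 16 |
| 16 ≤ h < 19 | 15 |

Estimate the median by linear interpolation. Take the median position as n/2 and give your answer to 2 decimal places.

Cumulative frequencies: 23, 53, 72, 85, 101, 116
n = 116; position = n/2 = 58.
This falls in the class 7 ≤ h < 10: L = 7, F = 53, f = 19, h = 3.
Median ≈ 7 + ((58 − 53) / 19) × 3 = 7.7895

7.79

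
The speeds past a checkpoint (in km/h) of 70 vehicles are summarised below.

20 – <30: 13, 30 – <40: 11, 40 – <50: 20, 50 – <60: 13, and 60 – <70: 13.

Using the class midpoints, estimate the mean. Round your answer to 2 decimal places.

45.29

Midpoints: 25, 35, 45, 55, 65
Σfm = 13×25 + 11×35 + 20×45 + 13×55 + 13×65 = 3170
n = Σf = 70
Mean = 3170 / 70 = 45.2857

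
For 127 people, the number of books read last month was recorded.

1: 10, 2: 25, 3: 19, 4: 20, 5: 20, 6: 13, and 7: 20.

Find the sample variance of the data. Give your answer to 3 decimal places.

Values: 1, 2, 3, 4, 5, 6, 7
n = 127, Σfx = 515, mean = 4.0551
Σfx² = 2549
Σf(x − x̄)² = Σfx² − (Σfx)²/n = 2549 − 515²/127 = 460.6142
Sample variance = 460.6142 / 126 = 3.6557

3.656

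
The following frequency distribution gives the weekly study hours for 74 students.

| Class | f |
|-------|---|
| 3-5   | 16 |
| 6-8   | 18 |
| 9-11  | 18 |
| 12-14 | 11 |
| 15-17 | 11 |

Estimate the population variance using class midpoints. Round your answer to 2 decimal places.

Midpoints: 4, 7, 10, 13, 16
n = 74, Σfm = 689, mean = 9.3108
Σfm² = 7613
Σf(m − x̄)² = Σfm² − (Σfm)²/n = 7613 − 689²/74 = 1197.8514
Population variance = 1197.8514 / 74 = 16.1872

16.19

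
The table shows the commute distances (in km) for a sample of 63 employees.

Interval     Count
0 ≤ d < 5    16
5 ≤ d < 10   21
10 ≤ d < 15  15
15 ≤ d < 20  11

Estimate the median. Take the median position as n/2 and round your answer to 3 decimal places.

8.690

Cumulative frequencies: 16, 37, 52, 63
n = 63; position = n/2 = 31.5.
This falls in the class 5 ≤ d < 10: L = 5, F = 16, f = 21, h = 5.
Median ≈ 5 + ((31.5 − 16) / 21) × 5 = 8.6905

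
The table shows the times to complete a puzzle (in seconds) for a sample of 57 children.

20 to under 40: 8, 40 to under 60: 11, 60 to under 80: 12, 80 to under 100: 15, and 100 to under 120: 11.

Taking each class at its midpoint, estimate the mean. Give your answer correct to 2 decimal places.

Midpoints: 30, 50, 70, 90, 110
Σfm = 8×30 + 11×50 + 12×70 + 15×90 + 11×110 = 4190
n = Σf = 57
Mean = 4190 / 57 = 73.5088

73.51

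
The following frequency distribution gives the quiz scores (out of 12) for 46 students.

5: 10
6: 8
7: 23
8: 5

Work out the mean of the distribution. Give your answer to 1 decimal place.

Values: 5, 6, 7, 8
Σfx = 10×5 + 8×6 + 23×7 + 5×8 = 299
n = Σf = 46
Mean = 299 / 46 = 6.5000

6.5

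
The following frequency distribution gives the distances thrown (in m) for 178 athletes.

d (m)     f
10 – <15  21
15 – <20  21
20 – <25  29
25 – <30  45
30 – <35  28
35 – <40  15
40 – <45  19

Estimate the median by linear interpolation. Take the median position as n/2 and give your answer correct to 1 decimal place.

Cumulative frequencies: 21, 42, 71, 116, 144, 159, 178
n = 178; position = n/2 = 89.
This falls in the class 25 – <30: L = 25, F = 71, f = 45, h = 5.
Median ≈ 25 + ((89 − 71) / 45) × 5 = 27.0000

27.0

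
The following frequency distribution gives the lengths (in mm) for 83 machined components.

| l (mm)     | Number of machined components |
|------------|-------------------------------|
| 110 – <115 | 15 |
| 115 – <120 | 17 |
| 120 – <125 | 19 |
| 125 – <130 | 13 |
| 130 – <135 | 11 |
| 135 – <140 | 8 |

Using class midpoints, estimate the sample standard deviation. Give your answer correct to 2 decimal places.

7.89

Midpoints: 112.5, 117.5, 122.5, 127.5, 132.5, 137.5
n = 83, Σfm = 10227.5, mean = 123.2229
Σfm² = 1265368.75
Σf(m − x̄)² = Σfm² − (Σfm)²/n = 1265368.75 − 10227.5²/83 = 5106.6265
Sample variance = 5106.6265 / 82 = 62.2759
Standard deviation = √62.2759 = 7.8915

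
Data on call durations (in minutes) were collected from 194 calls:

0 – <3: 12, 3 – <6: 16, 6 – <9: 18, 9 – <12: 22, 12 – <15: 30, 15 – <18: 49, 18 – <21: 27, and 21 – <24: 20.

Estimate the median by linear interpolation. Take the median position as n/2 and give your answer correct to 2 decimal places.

Cumulative frequencies: 12, 28, 46, 68, 98, 147, 174, 194
n = 194; position = n/2 = 97.
This falls in the class 12 – <15: L = 12, F = 68, f = 30, h = 3.
Median ≈ 12 + ((97 − 68) / 30) × 3 = 14.9000

14.90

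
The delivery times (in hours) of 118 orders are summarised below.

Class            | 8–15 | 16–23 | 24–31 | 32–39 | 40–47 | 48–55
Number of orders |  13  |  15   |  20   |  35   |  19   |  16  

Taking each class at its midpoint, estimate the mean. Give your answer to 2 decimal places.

Midpoints: 11.5, 19.5, 27.5, 35.5, 43.5, 51.5
Σfm = 13×11.5 + 15×19.5 + 20×27.5 + 35×35.5 + 19×43.5 + 16×51.5 = 3885
n = Σf = 118
Mean = 3885 / 118 = 32.9237

32.92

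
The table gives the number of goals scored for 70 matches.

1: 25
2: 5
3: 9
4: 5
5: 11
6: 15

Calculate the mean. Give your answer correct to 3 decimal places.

3.243

Values: 1, 2, 3, 4, 5, 6
Σfx = 25×1 + 5×2 + 9×3 + 5×4 + 11×5 + 15×6 = 227
n = Σf = 70
Mean = 227 / 70 = 3.2429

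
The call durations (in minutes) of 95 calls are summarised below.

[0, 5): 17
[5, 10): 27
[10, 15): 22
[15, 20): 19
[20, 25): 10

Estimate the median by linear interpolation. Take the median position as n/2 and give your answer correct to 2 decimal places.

10.80

Cumulative frequencies: 17, 44, 66, 85, 95
n = 95; position = n/2 = 47.5.
This falls in the class [10, 15): L = 10, F = 44, f = 22, h = 5.
Median ≈ 10 + ((47.5 − 44) / 22) × 5 = 10.7955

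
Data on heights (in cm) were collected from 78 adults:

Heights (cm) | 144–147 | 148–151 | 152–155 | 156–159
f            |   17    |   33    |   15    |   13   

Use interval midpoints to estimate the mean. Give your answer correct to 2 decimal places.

Midpoints: 145.5, 149.5, 153.5, 157.5
Σfm = 17×145.5 + 33×149.5 + 15×153.5 + 13×157.5 = 11757
n = Σf = 78
Mean = 11757 / 78 = 150.7308

150.73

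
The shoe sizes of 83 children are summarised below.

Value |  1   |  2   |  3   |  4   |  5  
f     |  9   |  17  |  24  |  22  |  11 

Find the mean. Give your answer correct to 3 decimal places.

3.108

Values: 1, 2, 3, 4, 5
Σfx = 9×1 + 17×2 + 24×3 + 22×4 + 11×5 = 258
n = Σf = 83
Mean = 258 / 83 = 3.1084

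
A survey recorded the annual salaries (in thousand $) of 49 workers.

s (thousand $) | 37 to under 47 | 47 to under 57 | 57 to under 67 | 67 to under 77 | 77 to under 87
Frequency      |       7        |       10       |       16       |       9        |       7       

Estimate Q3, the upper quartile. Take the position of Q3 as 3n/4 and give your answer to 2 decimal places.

Cumulative frequencies: 7, 17, 33, 42, 49
n = 49; position = 3n/4 = 36.75.
This falls in the class 67 to under 77: L = 67, F = 33, f = 9, h = 10.
Upper quartile ≈ 67 + ((36.75 − 33) / 9) × 10 = 71.1667

71.17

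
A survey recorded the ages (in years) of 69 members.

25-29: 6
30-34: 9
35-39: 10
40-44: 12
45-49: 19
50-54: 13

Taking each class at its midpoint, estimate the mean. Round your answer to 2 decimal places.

Midpoints: 27, 32, 37, 42, 47, 52
Σfm = 6×27 + 9×32 + 10×37 + 12×42 + 19×47 + 13×52 = 2893
n = Σf = 69
Mean = 2893 / 69 = 41.9275

41.93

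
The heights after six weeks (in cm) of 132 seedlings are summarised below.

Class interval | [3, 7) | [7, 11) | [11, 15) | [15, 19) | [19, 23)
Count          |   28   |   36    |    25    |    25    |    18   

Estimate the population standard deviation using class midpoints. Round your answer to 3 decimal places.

Midpoints: 5, 9, 13, 17, 21
n = 132, Σfm = 1592, mean = 12.0606
Σfm² = 23004
Σf(m − x̄)² = Σfm² − (Σfm)²/n = 23004 − 1592²/132 = 3803.5152
Population variance = 3803.5152 / 132 = 28.8145
Standard deviation = √28.8145 = 5.3679

5.368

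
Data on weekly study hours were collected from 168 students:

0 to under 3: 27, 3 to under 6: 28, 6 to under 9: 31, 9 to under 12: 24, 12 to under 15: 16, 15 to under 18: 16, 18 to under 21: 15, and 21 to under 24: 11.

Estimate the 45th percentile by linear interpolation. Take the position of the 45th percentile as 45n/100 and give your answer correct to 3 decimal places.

Cumulative frequencies: 27, 55, 86, 110, 126, 142, 157, 168
n = 168; position = 45n/100 = 75.6.
This falls in the class 6 to under 9: L = 6, F = 55, f = 31, h = 3.
45th percentile ≈ 6 + ((75.6 − 55) / 31) × 3 = 7.9935

7.994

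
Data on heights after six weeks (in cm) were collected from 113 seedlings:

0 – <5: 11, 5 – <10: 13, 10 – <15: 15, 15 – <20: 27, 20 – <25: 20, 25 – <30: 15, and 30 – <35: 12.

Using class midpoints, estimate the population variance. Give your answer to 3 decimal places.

78.037

Midpoints: 2.5, 7.5, 12.5, 17.5, 22.5, 27.5, 32.5
n = 113, Σfm = 2037.5, mean = 18.0310
Σfm² = 45556.25
Σf(m − x̄)² = Σfm² − (Σfm)²/n = 45556.25 − 2037.5²/113 = 8818.1416
Population variance = 8818.1416 / 113 = 78.0367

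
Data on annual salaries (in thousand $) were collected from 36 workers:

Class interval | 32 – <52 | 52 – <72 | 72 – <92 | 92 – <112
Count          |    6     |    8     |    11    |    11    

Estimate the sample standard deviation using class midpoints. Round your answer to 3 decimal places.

21.580

Midpoints: 42, 62, 82, 102
n = 36, Σfm = 2772, mean = 77.0000
Σfm² = 229744
Σf(m − x̄)² = Σfm² − (Σfm)²/n = 229744 − 2772²/36 = 16300.0000
Sample variance = 16300.0000 / 35 = 465.7143
Standard deviation = √465.7143 = 21.5804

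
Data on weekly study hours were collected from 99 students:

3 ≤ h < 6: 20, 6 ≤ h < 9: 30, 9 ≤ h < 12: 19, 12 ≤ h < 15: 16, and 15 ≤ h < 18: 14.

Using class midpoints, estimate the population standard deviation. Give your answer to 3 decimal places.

3.991

Midpoints: 4.5, 7.5, 10.5, 13.5, 16.5
n = 99, Σfm = 961.5, mean = 9.7121
Σfm² = 10914.75
Σf(m − x̄)² = Σfm² − (Σfm)²/n = 10914.75 − 961.5²/99 = 1576.5455
Population variance = 1576.5455 / 99 = 15.9247
Standard deviation = √15.9247 = 3.9906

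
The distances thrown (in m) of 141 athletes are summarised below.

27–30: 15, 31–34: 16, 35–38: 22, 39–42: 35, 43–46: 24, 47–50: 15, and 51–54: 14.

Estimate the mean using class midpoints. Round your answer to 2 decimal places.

40.41

Midpoints: 28.5, 32.5, 36.5, 40.5, 44.5, 48.5, 52.5
Σfm = 15×28.5 + 16×32.5 + 22×36.5 + 35×40.5 + 24×44.5 + 15×48.5 + 14×52.5 = 5698.5
n = Σf = 141
Mean = 5698.5 / 141 = 40.4149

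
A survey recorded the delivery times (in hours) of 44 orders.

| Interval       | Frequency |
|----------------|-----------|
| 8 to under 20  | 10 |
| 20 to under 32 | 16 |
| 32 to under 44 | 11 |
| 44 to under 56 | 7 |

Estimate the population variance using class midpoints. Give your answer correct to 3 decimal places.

Midpoints: 14, 26, 38, 50
n = 44, Σfm = 1324, mean = 30.0909
Σfm² = 46160
Σf(m − x̄)² = Σfm² − (Σfm)²/n = 46160 − 1324²/44 = 6319.6364
Population variance = 6319.6364 / 44 = 143.6281

143.628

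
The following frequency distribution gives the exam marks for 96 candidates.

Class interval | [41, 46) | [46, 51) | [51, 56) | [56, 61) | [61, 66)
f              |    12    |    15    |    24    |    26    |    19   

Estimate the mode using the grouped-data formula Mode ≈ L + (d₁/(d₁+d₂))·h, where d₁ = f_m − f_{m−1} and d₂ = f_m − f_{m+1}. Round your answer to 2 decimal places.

Modal class: [56, 61) (highest frequency 26).
d₁ = 26 − 24 = 2, d₂ = 26 − 19 = 7
Mode ≈ 56 + (2/(2+7)) × 5 = 56 + 1.1111 = 57.1111

57.11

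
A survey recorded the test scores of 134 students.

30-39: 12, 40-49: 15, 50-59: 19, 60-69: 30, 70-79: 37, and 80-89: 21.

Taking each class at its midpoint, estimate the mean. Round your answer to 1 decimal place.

Midpoints: 34.5, 44.5, 54.5, 64.5, 74.5, 84.5
Σfm = 12×34.5 + 15×44.5 + 19×54.5 + 30×64.5 + 37×74.5 + 21×84.5 = 8583
n = Σf = 134
Mean = 8583 / 134 = 64.0522

64.1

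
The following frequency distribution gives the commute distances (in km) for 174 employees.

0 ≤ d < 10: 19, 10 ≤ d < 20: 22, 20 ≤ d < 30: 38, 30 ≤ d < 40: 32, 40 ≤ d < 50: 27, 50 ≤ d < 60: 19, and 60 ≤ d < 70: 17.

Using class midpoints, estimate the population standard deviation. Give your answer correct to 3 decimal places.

Midpoints: 5, 15, 25, 35, 45, 55, 65
n = 174, Σfm = 5860, mean = 33.6782
Σfm² = 252350
Σf(m − x̄)² = Σfm² − (Σfm)²/n = 252350 − 5860²/174 = 54995.9770
Population variance = 54995.9770 / 174 = 316.0688
Standard deviation = √316.0688 = 17.7783

17.778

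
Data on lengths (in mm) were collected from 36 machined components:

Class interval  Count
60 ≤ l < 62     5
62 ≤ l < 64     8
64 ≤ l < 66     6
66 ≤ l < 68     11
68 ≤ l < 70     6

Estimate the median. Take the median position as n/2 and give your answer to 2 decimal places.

65.67

Cumulative frequencies: 5, 13, 19, 30, 36
n = 36; position = n/2 = 18.
This falls in the class 64 ≤ l < 66: L = 64, F = 13, f = 6, h = 2.
Median ≈ 64 + ((18 − 13) / 6) × 2 = 65.6667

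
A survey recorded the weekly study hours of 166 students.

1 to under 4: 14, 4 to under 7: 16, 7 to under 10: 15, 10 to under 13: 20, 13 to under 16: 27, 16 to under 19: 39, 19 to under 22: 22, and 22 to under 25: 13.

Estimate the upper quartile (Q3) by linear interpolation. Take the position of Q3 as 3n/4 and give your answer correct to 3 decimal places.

18.500

Cumulative frequencies: 14, 30, 45, 65, 92, 131, 153, 166
n = 166; position = 3n/4 = 124.5.
This falls in the class 16 to under 19: L = 16, F = 92, f = 39, h = 3.
Upper quartile ≈ 16 + ((124.5 − 92) / 39) × 3 = 18.5000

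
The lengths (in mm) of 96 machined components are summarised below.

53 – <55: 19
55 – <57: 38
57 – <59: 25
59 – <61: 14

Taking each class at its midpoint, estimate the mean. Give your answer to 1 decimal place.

Midpoints: 54, 56, 58, 60
Σfm = 19×54 + 38×56 + 25×58 + 14×60 = 5444
n = Σf = 96
Mean = 5444 / 96 = 56.7083

56.7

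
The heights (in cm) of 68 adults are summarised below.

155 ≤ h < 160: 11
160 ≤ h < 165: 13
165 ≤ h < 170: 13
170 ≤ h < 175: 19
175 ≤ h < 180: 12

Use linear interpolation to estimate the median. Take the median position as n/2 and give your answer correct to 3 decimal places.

Cumulative frequencies: 11, 24, 37, 56, 68
n = 68; position = n/2 = 34.
This falls in the class 165 ≤ h < 170: L = 165, F = 24, f = 13, h = 5.
Median ≈ 165 + ((34 − 24) / 13) × 5 = 168.8462

168.846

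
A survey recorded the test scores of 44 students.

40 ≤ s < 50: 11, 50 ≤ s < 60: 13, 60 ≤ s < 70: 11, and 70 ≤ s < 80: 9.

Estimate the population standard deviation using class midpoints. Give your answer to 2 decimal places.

Midpoints: 45, 55, 65, 75
n = 44, Σfm = 2600, mean = 59.0909
Σfm² = 158700
Σf(m − x̄)² = Σfm² − (Σfm)²/n = 158700 − 2600²/44 = 5063.6364
Population variance = 5063.6364 / 44 = 115.0826
Standard deviation = √115.0826 = 10.7277

10.73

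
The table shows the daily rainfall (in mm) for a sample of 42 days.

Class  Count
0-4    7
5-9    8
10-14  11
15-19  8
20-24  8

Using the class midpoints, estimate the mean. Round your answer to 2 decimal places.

Midpoints: 2, 7, 12, 17, 22
Σfm = 7×2 + 8×7 + 11×12 + 8×17 + 8×22 = 514
n = Σf = 42
Mean = 514 / 42 = 12.2381

12.24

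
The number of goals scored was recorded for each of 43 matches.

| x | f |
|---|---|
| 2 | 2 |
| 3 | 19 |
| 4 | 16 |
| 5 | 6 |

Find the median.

4

Cumulative frequencies: 2, 21, 37, 43
n = 43, so the median is the value in position (n+1)/2 = 22.
Position 22 falls at value 4.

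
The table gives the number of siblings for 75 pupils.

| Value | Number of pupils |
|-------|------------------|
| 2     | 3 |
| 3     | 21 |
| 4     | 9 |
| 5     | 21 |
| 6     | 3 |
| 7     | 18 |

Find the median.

Cumulative frequencies: 3, 24, 33, 54, 57, 75
n = 75, so the median is the value in position (n+1)/2 = 38.
Position 38 falls at value 5.

5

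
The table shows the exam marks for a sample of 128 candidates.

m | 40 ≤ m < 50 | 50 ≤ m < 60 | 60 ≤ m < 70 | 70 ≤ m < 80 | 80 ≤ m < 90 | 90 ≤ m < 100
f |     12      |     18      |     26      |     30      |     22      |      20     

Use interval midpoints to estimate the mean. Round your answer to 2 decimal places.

Midpoints: 45, 55, 65, 75, 85, 95
Σfm = 12×45 + 18×55 + 26×65 + 30×75 + 22×85 + 20×95 = 9240
n = Σf = 128
Mean = 9240 / 128 = 72.1875

72.19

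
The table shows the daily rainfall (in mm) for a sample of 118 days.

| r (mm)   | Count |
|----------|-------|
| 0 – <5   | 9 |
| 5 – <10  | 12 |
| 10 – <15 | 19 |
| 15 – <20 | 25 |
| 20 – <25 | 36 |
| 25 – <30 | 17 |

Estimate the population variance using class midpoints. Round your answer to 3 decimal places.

Midpoints: 2.5, 7.5, 12.5, 17.5, 22.5, 27.5
n = 118, Σfm = 2065, mean = 17.5000
Σfm² = 42437.5
Σf(m − x̄)² = Σfm² − (Σfm)²/n = 42437.5 − 2065²/118 = 6300.0000
Population variance = 6300.0000 / 118 = 53.3898

53.390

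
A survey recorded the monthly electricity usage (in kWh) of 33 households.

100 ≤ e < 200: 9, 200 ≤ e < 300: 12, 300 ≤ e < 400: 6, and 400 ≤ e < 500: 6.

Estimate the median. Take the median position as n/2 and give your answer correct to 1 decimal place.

Cumulative frequencies: 9, 21, 27, 33
n = 33; position = n/2 = 16.5.
This falls in the class 200 ≤ e < 300: L = 200, F = 9, f = 12, h = 100.
Median ≈ 200 + ((16.5 − 9) / 12) × 100 = 262.5000

262.5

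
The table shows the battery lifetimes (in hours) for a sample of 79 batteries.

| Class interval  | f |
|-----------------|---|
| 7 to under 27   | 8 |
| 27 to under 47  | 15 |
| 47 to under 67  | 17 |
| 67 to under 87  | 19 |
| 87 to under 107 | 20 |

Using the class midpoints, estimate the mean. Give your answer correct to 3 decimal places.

Midpoints: 17, 37, 57, 77, 97
Σfm = 8×17 + 15×37 + 17×57 + 19×77 + 20×97 = 5063
n = Σf = 79
Mean = 5063 / 79 = 64.0886

64.089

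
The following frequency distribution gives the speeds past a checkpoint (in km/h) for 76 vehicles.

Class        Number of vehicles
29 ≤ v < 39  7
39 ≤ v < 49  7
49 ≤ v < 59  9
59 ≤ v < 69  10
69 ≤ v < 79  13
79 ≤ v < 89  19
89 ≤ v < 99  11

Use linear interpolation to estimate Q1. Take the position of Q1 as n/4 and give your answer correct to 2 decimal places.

Cumulative frequencies: 7, 14, 23, 33, 46, 65, 76
n = 76; position = n/4 = 19.
This falls in the class 49 ≤ v < 59: L = 49, F = 14, f = 9, h = 10.
Lower quartile ≈ 49 + ((19 − 14) / 9) × 10 = 54.5556

54.56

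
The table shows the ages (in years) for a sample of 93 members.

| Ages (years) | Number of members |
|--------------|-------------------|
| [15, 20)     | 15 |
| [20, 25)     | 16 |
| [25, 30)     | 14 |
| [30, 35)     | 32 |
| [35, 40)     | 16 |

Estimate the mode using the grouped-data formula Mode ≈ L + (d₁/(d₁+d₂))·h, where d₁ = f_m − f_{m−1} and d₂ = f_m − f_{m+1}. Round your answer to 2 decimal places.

32.65

Modal class: [30, 35) (highest frequency 32).
d₁ = 32 − 14 = 18, d₂ = 32 − 16 = 16
Mode ≈ 30 + (18/(18+16)) × 5 = 30 + 2.6471 = 32.6471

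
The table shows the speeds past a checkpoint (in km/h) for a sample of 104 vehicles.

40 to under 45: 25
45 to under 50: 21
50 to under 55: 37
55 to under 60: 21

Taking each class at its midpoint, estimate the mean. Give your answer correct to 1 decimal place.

Midpoints: 42.5, 47.5, 52.5, 57.5
Σfm = 25×42.5 + 21×47.5 + 37×52.5 + 21×57.5 = 5210
n = Σf = 104
Mean = 5210 / 104 = 50.0962

50.1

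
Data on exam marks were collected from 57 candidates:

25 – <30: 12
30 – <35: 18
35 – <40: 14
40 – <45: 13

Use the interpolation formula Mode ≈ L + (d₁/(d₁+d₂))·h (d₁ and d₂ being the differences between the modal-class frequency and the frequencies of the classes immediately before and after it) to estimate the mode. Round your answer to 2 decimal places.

33.00

Modal class: 30 – <35 (highest frequency 18).
d₁ = 18 − 12 = 6, d₂ = 18 − 14 = 4
Mode ≈ 30 + (6/(6+4)) × 5 = 30 + 3.0000 = 33.0000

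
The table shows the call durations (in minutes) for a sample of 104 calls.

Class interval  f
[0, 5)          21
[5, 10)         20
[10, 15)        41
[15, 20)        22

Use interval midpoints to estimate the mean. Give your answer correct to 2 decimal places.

Midpoints: 2.5, 7.5, 12.5, 17.5
Σfm = 21×2.5 + 20×7.5 + 41×12.5 + 22×17.5 = 1100
n = Σf = 104
Mean = 1100 / 104 = 10.5769

10.58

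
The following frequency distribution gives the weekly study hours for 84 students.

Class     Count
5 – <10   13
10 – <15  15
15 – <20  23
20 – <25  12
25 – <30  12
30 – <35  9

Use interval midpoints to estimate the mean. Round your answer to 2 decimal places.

18.81

Midpoints: 7.5, 12.5, 17.5, 22.5, 27.5, 32.5
Σfm = 13×7.5 + 15×12.5 + 23×17.5 + 12×22.5 + 12×27.5 + 9×32.5 = 1580
n = Σf = 84
Mean = 1580 / 84 = 18.8095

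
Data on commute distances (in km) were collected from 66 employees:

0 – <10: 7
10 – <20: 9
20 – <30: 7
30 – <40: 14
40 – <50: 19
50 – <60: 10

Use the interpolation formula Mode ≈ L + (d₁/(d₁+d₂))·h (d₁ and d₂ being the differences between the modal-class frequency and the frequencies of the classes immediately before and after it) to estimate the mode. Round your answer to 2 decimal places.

Modal class: 40 – <50 (highest frequency 19).
d₁ = 19 − 14 = 5, d₂ = 19 − 10 = 9
Mode ≈ 40 + (5/(5+9)) × 10 = 40 + 3.5714 = 43.5714

43.57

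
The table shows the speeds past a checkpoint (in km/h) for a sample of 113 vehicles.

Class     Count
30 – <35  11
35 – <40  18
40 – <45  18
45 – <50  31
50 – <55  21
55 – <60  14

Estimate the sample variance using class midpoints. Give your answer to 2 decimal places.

56.52

Midpoints: 32.5, 37.5, 42.5, 47.5, 52.5, 57.5
n = 113, Σfm = 5177.5, mean = 45.8186
Σfm² = 243556.25
Σf(m − x̄)² = Σfm² − (Σfm)²/n = 243556.25 − 5177.5²/113 = 6330.5310
Sample variance = 6330.5310 / 112 = 56.5226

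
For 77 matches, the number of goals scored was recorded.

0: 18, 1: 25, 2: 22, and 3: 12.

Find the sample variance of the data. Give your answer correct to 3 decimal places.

Values: 0, 1, 2, 3
n = 77, Σfx = 105, mean = 1.3636
Σfx² = 221
Σf(x − x̄)² = Σfx² − (Σfx)²/n = 221 − 105²/77 = 77.8182
Sample variance = 77.8182 / 76 = 1.0239

1.024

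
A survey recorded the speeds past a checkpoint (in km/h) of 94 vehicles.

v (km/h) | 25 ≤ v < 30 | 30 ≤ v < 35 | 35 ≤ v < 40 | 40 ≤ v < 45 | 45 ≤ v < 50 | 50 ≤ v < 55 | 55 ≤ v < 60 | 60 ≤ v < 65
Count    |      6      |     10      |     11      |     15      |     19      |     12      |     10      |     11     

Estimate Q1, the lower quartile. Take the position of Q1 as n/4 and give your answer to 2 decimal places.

38.41

Cumulative frequencies: 6, 16, 27, 42, 61, 73, 83, 94
n = 94; position = n/4 = 23.5.
This falls in the class 35 ≤ v < 40: L = 35, F = 16, f = 11, h = 5.
Lower quartile ≈ 35 + ((23.5 − 16) / 11) × 5 = 38.4091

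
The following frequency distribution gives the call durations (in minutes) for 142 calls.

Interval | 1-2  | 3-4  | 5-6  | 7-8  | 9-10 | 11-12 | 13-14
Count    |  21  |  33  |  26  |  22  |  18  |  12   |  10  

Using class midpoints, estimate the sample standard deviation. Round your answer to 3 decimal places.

3.591

Midpoints: 1.5, 3.5, 5.5, 7.5, 9.5, 11.5, 13.5
n = 142, Σfm = 899, mean = 6.3310
Σfm² = 7509.5
Σf(m − x̄)² = Σfm² − (Σfm)²/n = 7509.5 − 899²/142 = 1817.9437
Sample variance = 1817.9437 / 141 = 12.8932
Standard deviation = √12.8932 = 3.5907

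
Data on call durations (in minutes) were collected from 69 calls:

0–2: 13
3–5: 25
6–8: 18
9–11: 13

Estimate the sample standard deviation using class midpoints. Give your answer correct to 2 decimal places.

3.02

Midpoints: 1, 4, 7, 10
n = 69, Σfm = 369, mean = 5.3478
Σfm² = 2595
Σf(m − x̄)² = Σfm² − (Σfm)²/n = 2595 − 369²/69 = 621.6522
Sample variance = 621.6522 / 68 = 9.1419
Standard deviation = √9.1419 = 3.0236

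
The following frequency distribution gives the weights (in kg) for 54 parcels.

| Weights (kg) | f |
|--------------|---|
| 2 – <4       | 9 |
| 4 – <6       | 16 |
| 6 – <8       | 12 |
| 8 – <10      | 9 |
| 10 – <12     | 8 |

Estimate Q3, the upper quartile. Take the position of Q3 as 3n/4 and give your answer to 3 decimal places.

Cumulative frequencies: 9, 25, 37, 46, 54
n = 54; position = 3n/4 = 40.5.
This falls in the class 8 – <10: L = 8, F = 37, f = 9, h = 2.
Upper quartile ≈ 8 + ((40.5 − 37) / 9) × 2 = 8.7778

8.778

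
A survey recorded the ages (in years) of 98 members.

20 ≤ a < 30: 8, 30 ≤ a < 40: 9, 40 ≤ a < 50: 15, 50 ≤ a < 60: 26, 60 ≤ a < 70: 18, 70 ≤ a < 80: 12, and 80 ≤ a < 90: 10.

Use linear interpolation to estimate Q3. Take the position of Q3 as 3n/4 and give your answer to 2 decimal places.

68.61

Cumulative frequencies: 8, 17, 32, 58, 76, 88, 98
n = 98; position = 3n/4 = 73.5.
This falls in the class 60 ≤ a < 70: L = 60, F = 58, f = 18, h = 10.
Upper quartile ≈ 60 + ((73.5 − 58) / 18) × 10 = 68.6111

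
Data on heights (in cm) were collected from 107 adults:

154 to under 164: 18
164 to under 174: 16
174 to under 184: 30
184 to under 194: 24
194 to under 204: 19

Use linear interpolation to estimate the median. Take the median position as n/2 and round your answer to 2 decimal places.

180.50

Cumulative frequencies: 18, 34, 64, 88, 107
n = 107; position = n/2 = 53.5.
This falls in the class 174 to under 184: L = 174, F = 34, f = 30, h = 10.
Median ≈ 174 + ((53.5 − 34) / 30) × 10 = 180.5000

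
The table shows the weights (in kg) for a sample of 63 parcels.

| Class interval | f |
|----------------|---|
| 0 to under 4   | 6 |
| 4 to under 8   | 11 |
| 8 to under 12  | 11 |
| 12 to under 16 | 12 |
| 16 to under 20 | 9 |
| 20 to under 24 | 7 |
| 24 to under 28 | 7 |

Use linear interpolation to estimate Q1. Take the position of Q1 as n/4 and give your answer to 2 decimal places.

7.55

Cumulative frequencies: 6, 17, 28, 40, 49, 56, 63
n = 63; position = n/4 = 15.75.
This falls in the class 4 to under 8: L = 4, F = 6, f = 11, h = 4.
Lower quartile ≈ 4 + ((15.75 − 6) / 11) × 4 = 7.5455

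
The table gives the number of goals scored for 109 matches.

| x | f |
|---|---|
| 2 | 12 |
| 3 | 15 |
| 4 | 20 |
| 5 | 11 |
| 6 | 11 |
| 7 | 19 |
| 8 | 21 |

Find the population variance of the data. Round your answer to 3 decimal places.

Values: 2, 3, 4, 5, 6, 7, 8
n = 109, Σfx = 571, mean = 5.2385
Σfx² = 3449
Σf(x − x̄)² = Σfx² − (Σfx)²/n = 3449 − 571²/109 = 457.7982
Population variance = 457.7982 / 109 = 4.2000

4.200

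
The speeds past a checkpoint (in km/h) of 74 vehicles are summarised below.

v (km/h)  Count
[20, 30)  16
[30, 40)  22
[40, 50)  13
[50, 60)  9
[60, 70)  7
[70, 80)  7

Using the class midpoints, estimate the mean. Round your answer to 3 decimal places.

Midpoints: 25, 35, 45, 55, 65, 75
Σfm = 16×25 + 22×35 + 13×45 + 9×55 + 7×65 + 7×75 = 3230
n = Σf = 74
Mean = 3230 / 74 = 43.6486

43.649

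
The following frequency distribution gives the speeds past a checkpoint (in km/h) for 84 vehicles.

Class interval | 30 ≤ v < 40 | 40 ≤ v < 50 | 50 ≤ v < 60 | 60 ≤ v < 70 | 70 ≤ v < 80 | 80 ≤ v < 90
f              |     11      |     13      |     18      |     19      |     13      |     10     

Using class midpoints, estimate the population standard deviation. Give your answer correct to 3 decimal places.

15.390

Midpoints: 35, 45, 55, 65, 75, 85
n = 84, Σfm = 5020, mean = 59.7619
Σfm² = 319900
Σf(m − x̄)² = Σfm² − (Σfm)²/n = 319900 − 5020²/84 = 19895.2381
Population variance = 19895.2381 / 84 = 236.8481
Standard deviation = √236.8481 = 15.3899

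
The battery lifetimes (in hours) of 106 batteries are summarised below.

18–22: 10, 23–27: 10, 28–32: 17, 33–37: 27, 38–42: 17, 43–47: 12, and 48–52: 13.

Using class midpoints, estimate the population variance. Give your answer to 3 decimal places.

77.218

Midpoints: 20, 25, 30, 35, 40, 45, 50
n = 106, Σfm = 3775, mean = 35.6132
Σfm² = 142625
Σf(m − x̄)² = Σfm² − (Σfm)²/n = 142625 − 3775²/106 = 8185.1415
Population variance = 8185.1415 / 106 = 77.2183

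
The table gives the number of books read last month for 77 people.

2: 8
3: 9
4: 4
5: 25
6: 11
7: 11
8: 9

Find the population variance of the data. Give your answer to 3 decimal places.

Values: 2, 3, 4, 5, 6, 7, 8
n = 77, Σfx = 399, mean = 5.1818
Σfx² = 2313
Σf(x − x̄)² = Σfx² − (Σfx)²/n = 2313 − 399²/77 = 245.4545
Population variance = 245.4545 / 77 = 3.1877

3.188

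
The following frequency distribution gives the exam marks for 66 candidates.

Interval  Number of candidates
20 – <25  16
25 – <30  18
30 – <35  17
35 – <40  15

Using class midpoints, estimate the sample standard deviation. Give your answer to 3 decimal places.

Midpoints: 22.5, 27.5, 32.5, 37.5
n = 66, Σfm = 1970, mean = 29.8485
Σfm² = 60762.5
Σf(m − x̄)² = Σfm² − (Σfm)²/n = 60762.5 − 1970²/66 = 1960.9848
Sample variance = 1960.9848 / 65 = 30.1690
Standard deviation = √30.1690 = 5.4926

5.493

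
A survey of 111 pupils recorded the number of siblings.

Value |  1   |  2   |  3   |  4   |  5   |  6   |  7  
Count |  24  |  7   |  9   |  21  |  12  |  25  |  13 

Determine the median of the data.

4

Cumulative frequencies: 24, 31, 40, 61, 73, 98, 111
n = 111, so the median is the value in position (n+1)/2 = 56.
Position 56 falls at value 4.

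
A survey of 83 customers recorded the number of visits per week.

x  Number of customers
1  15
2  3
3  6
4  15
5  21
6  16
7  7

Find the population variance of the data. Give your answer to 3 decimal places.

3.585

Values: 1, 2, 3, 4, 5, 6, 7
n = 83, Σfx = 349, mean = 4.2048
Σfx² = 1765
Σf(x − x̄)² = Σfx² − (Σfx)²/n = 1765 − 349²/83 = 297.5181
Population variance = 297.5181 / 83 = 3.5846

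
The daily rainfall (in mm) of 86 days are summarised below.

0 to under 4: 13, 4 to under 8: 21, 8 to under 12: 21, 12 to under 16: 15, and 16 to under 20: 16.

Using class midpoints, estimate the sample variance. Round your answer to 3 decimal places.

28.612

Midpoints: 2, 6, 10, 14, 18
n = 86, Σfm = 860, mean = 10.0000
Σfm² = 11032
Σf(m − x̄)² = Σfm² − (Σfm)²/n = 11032 − 860²/86 = 2432.0000
Sample variance = 2432.0000 / 85 = 28.6118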